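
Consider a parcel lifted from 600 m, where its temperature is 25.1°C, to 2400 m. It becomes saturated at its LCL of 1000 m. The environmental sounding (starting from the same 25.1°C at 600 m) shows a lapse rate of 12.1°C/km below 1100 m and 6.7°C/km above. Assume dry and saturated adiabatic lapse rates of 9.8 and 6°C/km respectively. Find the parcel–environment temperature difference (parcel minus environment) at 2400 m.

Parcel:
  From 600 m to 1000 m (dry): cools by 9.8 × 0.4 = 3.92°C, giving 21.18°C.
  From 1000 m to 2400 m (saturated): cools by 6 × 1.4 = 8.4°C, giving 12.78°C.
Environment:
  From 600 m to 1100 m (environment, lower layer): cools by 12.1 × 0.5 = 6.05°C, giving 19.05°C.
  From 1100 m to 2400 m (environment, upper layer): cools by 6.7 × 1.3 = 8.71°C, giving 10.34°C.
T_parcel − T_env = 12.78 − 10.34 = +2.44°C

+2.44°C (parcel warmer than environment)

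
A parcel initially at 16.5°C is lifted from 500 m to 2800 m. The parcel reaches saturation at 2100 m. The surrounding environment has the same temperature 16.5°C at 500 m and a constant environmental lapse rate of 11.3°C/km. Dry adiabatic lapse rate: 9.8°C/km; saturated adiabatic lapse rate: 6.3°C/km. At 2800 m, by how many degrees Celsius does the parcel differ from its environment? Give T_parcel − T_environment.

+5.9°C (parcel warmer than environment)

Parcel:
  500 → 2100 m (dry, 9.8°C/km): ΔT = -9.8 × 1.6 = -15.68°C → T = 0.82°C
  2100 → 2800 m (saturated, 6.3°C/km): ΔT = -6.3 × 0.7 = -4.41°C → T = -3.59°C
Environment:
  500 → 2800 m (environment, 11.3°C/km): ΔT = -11.3 × 2.3 = -25.99°C → T = -9.49°C
T_parcel − T_env = -3.59 − (-9.49) = +5.9°C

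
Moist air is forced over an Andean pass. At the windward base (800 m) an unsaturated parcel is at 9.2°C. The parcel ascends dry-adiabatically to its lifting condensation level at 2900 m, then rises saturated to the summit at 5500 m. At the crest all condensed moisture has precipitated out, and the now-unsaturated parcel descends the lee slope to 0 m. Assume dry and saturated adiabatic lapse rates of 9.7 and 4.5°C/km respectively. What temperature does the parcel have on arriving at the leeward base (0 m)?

From 800 m to 2900 m (dry): cools by 9.7 × 2.1 = 20.37°C, giving -11.17°C.
From 2900 m to 5500 m (saturated): cools by 4.5 × 2.6 = 11.7°C, giving -22.87°C.
From 5500 m to 0 m (dry descent): warms by 9.7 × 5.5 = 53.35°C, giving 30.48°C.

30.48°C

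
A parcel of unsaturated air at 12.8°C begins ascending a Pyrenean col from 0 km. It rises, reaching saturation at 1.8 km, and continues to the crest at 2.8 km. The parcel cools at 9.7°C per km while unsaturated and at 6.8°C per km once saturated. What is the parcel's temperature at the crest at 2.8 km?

0 → 1800 m (dry, 9.7°C/km): ΔT = -9.7 × 1.8 = -17.46°C → T = -4.66°C
1800 → 2800 m (saturated, 6.8°C/km): ΔT = -6.8 × 1 = -6.8°C → T = -11.46°C

-11.46°C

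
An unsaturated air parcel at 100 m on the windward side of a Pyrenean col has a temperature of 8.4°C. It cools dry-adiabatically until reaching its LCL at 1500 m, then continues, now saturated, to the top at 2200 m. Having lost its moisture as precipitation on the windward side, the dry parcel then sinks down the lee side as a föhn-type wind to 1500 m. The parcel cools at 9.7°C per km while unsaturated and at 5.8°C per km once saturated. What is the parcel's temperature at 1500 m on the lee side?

100 → 1500 m (dry, 9.7°C/km): ΔT = -9.7 × 1.4 = -13.58°C → T = -5.18°C
1500 → 2200 m (saturated, 5.8°C/km): ΔT = -5.8 × 0.7 = -4.06°C → T = -9.24°C
2200 → 1500 m (dry descent, 9.7°C/km): ΔT = +9.7 × 0.7 = +6.79°C → T = -2.45°C

-2.45°C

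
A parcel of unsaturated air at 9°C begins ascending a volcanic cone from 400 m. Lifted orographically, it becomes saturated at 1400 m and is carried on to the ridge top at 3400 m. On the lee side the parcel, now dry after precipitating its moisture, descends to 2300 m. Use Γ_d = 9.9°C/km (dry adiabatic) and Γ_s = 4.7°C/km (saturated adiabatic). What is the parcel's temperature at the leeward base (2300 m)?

0.59°C

400 → 1400 m (dry, 9.9°C/km): ΔT = -9.9 × 1 = -9.9°C → T = -0.9°C
1400 → 3400 m (saturated, 4.7°C/km): ΔT = -4.7 × 2 = -9.4°C → T = -10.3°C
3400 → 2300 m (dry descent, 9.9°C/km): ΔT = +9.9 × 1.1 = +10.89°C → T = 0.59°C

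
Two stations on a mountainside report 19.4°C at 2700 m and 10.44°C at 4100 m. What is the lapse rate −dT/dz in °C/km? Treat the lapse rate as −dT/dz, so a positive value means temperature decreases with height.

6.4°C/km

Γ = −ΔT/Δz = (19.4 − 10.44) / (4100 − 2700) m
  = 8.96°C / 1.4 km = 6.4°C/km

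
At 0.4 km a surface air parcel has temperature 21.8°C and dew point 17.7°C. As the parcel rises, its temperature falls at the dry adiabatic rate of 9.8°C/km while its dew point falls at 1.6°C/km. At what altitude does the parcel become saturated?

0.9 km

T and T_d converge at 9.8 − 1.6 = 8.2°C per km
Height above start = (21.8 − 17.7) / 8.2 = 0.5 km
LCL altitude = 400 m + 500 m = 900 m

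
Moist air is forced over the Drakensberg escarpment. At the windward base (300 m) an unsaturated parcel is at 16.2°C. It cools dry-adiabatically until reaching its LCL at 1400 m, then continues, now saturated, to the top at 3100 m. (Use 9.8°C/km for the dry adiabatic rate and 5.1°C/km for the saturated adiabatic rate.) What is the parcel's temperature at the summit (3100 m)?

-3.25°C

Dry to 1400 m: -9.8 × 1.1 km = -10.78°C, so T = 5.42°C.
Saturated to 3100 m: -5.1 × 1.7 km = -8.67°C, so T = -3.25°C.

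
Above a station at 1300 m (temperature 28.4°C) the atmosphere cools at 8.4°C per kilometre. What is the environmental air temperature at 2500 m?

18.32°C

1300–2500 m, environmental: Δz = 1.2 km ⇒ ΔT = -10.08°C; T = 18.32°C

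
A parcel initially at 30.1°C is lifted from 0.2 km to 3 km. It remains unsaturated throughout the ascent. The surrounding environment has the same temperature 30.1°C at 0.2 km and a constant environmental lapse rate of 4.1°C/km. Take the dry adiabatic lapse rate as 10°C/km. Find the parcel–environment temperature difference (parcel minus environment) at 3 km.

-16.52°C (parcel cooler than environment)

Parcel:
  Dry to 3000 m: -10 × 2.8 km = -28°C, so T = 2.1°C.
Environment:
  Environment to 3000 m: -4.1 × 2.8 km = -11.48°C, so T = 18.62°C.
T_parcel − T_env = 2.1 − 18.62 = -16.52°C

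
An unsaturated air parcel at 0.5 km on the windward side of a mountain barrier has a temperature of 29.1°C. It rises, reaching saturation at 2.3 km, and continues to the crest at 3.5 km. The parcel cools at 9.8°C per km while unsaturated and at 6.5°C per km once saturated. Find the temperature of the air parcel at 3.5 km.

3.66°C

Dry to 2300 m: -9.8 × 1.8 km = -17.64°C, so T = 11.46°C.
Saturated to 3500 m: -6.5 × 1.2 km = -7.8°C, so T = 3.66°C.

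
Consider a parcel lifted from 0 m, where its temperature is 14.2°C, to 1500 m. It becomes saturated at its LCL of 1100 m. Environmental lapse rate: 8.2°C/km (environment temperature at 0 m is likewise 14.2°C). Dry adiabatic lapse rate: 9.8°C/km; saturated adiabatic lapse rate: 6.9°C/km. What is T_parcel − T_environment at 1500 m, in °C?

Parcel:
  Dry to 1100 m: -9.8 × 1.1 km = -10.78°C, so T = 3.42°C.
  Saturated to 1500 m: -6.9 × 0.4 km = -2.76°C, so T = 0.66°C.
Environment:
  Environment to 1500 m: -8.2 × 1.5 km = -12.3°C, so T = 1.9°C.
T_parcel − T_env = 0.66 − 1.9 = -1.24°C

-1.24°C (parcel cooler than environment)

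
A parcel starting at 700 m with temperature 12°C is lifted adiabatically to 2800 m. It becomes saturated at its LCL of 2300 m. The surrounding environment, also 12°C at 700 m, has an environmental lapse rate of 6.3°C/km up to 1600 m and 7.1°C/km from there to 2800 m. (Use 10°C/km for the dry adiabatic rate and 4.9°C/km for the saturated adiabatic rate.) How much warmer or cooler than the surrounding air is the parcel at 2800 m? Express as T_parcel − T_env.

-4.26°C (parcel cooler than environment)

Parcel:
  From 700 m to 2300 m (dry): cools by 10 × 1.6 = 16°C, giving -4°C.
  From 2300 m to 2800 m (saturated): cools by 4.9 × 0.5 = 2.45°C, giving -6.45°C.
Environment:
  From 700 m to 1600 m (environment, lower layer): cools by 6.3 × 0.9 = 5.67°C, giving 6.33°C.
  From 1600 m to 2800 m (environment, upper layer): cools by 7.1 × 1.2 = 8.52°C, giving -2.19°C.
T_parcel − T_env = -6.45 − (-2.19) = -4.26°C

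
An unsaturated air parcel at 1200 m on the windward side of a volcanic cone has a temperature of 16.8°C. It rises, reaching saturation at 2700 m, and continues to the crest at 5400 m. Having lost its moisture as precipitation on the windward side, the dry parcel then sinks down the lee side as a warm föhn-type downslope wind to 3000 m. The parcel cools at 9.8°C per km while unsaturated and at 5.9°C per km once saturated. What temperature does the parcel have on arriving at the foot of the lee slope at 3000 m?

9.69°C

1200 → 2700 m (dry, 9.8°C/km): ΔT = -9.8 × 1.5 = -14.7°C → T = 2.1°C
2700 → 5400 m (saturated, 5.9°C/km): ΔT = -5.9 × 2.7 = -15.93°C → T = -13.83°C
5400 → 3000 m (dry descent, 9.8°C/km): ΔT = +9.8 × 2.4 = +23.52°C → T = 9.69°C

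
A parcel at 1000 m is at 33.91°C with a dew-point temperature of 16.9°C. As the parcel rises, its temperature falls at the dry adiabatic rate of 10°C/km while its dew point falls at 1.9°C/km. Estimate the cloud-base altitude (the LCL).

T and T_d converge at 10 − 1.9 = 8.1°C per km
Height above start = (33.91 − 16.9) / 8.1 = 2.1 km
LCL altitude = 1000 m + 2100 m = 3100 m

3100 m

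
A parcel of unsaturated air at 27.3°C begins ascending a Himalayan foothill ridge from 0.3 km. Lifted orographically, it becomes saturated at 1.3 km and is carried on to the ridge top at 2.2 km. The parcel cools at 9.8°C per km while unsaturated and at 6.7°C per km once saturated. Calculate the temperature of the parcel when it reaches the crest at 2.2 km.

From 300 m to 1300 m (dry): cools by 9.8 × 1 = 9.8°C, giving 17.5°C.
From 1300 m to 2200 m (saturated): cools by 6.7 × 0.9 = 6.03°C, giving 11.47°C.

11.47°C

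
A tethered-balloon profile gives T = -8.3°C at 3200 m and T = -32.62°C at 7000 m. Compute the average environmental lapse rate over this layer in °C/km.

Γ = −ΔT/Δz = (-8.3 − (-32.62)) / (7000 − 3200) m
  = 24.32°C / 3.8 km = 6.4°C/km

6.4°C/km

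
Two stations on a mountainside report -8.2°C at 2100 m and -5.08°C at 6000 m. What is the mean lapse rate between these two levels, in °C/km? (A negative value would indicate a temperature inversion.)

-0.8°C/km

Γ = −ΔT/Δz = (-8.2 − (-5.08)) / (6000 − 2100) m
  = -3.12°C / 3.9 km = -0.8°C/km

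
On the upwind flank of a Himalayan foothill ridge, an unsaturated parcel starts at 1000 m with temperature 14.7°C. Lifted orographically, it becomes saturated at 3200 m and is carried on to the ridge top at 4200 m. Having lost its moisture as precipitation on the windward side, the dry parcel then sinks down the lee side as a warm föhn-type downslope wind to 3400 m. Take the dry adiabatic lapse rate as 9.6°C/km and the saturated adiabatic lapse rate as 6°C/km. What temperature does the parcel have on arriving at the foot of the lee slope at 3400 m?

Dry to 3200 m: -9.6 × 2.2 km = -21.12°C, so T = -6.42°C.
Saturated to 4200 m: -6 × 1 km = -6°C, so T = -12.42°C.
Dry descent to 3400 m: +9.6 × 0.8 km = +7.68°C, so T = -4.74°C.

-4.74°C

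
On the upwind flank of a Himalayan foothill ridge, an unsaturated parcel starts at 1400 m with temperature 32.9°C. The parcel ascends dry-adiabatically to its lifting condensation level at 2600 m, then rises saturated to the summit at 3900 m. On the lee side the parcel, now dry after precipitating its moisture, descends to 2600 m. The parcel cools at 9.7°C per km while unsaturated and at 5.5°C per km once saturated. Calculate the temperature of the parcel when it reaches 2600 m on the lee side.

26.72°C

1400–2600 m, dry: Δz = 1.2 km ⇒ ΔT = -11.64°C; T = 21.26°C
2600–3900 m, saturated: Δz = 1.3 km ⇒ ΔT = -7.15°C; T = 14.11°C
3900–2600 m, dry descent: Δz = 1.3 km ⇒ ΔT = +12.61°C; T = 26.72°C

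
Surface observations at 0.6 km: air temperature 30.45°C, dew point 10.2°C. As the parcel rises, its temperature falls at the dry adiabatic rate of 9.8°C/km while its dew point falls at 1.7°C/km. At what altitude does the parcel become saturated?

T and T_d converge at 9.8 − 1.7 = 8.1°C per km
Height above start = (30.45 − 10.2) / 8.1 = 2.5 km
LCL altitude = 600 m + 2500 m = 3100 m

3.1 km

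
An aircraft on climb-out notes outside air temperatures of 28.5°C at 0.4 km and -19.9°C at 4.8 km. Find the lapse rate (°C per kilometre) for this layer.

11°C/km

Γ = −ΔT/Δz = (28.5 − (-19.9)) / (4800 − 400) m
  = 48.4°C / 4.4 km = 11°C/km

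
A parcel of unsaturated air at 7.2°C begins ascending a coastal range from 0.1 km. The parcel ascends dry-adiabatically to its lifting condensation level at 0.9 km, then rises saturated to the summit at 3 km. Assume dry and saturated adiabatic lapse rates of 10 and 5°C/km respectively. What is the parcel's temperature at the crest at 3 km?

-11.3°C

100 → 900 m (dry, 10°C/km): ΔT = -10 × 0.8 = -8°C → T = -0.8°C
900 → 3000 m (saturated, 5°C/km): ΔT = -5 × 2.1 = -10.5°C → T = -11.3°C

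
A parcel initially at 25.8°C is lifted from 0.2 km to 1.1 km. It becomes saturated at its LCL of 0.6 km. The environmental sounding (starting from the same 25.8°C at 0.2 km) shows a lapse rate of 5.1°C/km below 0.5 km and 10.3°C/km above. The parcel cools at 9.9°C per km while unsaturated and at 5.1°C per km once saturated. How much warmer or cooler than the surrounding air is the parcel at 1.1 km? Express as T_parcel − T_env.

Parcel:
  200–600 m, dry: Δz = 0.4 km ⇒ ΔT = -3.96°C; T = 21.84°C
  600–1100 m, saturated: Δz = 0.5 km ⇒ ΔT = -2.55°C; T = 19.29°C
Environment:
  200–500 m, environment, lower layer: Δz = 0.3 km ⇒ ΔT = -1.53°C; T = 24.27°C
  500–1100 m, environment, upper layer: Δz = 0.6 km ⇒ ΔT = -6.18°C; T = 18.09°C
T_parcel − T_env = 19.29 − 18.09 = +1.2°C

+1.2°C (parcel warmer than environment)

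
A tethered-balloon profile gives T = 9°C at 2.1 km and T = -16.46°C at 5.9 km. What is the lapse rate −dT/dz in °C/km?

6.7°C/km

Γ = −ΔT/Δz = (9 − (-16.46)) / (5900 − 2100) m
  = 25.46°C / 3.8 km = 6.7°C/km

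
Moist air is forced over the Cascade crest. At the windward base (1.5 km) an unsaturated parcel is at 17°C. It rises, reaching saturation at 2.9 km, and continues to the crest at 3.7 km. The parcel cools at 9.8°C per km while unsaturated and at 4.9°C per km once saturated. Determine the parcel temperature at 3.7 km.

1500–2900 m, dry: Δz = 1.4 km ⇒ ΔT = -13.72°C; T = 3.28°C
2900–3700 m, saturated: Δz = 0.8 km ⇒ ΔT = -3.92°C; T = -0.64°C

-0.64°C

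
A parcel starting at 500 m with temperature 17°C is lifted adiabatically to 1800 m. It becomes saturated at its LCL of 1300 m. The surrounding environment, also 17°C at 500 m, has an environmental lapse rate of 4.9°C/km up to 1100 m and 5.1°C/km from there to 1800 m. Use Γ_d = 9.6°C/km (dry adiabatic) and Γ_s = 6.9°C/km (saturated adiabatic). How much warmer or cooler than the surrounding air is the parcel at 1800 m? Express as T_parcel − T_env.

-4.62°C (parcel cooler than environment)

Parcel:
  500 → 1300 m (dry, 9.6°C/km): ΔT = -9.6 × 0.8 = -7.68°C → T = 9.32°C
  1300 → 1800 m (saturated, 6.9°C/km): ΔT = -6.9 × 0.5 = -3.45°C → T = 5.87°C
Environment:
  500 → 1100 m (environment, lower layer, 4.9°C/km): ΔT = -4.9 × 0.6 = -2.94°C → T = 14.06°C
  1100 → 1800 m (environment, upper layer, 5.1°C/km): ΔT = -5.1 × 0.7 = -3.57°C → T = 10.49°C
T_parcel − T_env = 5.87 − 10.49 = -4.62°C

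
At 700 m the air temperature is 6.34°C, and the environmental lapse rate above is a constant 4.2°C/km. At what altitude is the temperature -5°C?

Height above start = (6.34 − (-5)) / 4.2 = 2.7 km
Altitude = 700 m + 2700 m = 3400 m

3400 m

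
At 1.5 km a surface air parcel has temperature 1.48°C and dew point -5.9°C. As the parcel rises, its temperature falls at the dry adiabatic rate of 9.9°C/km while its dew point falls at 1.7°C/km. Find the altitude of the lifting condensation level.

T and T_d converge at 9.9 − 1.7 = 8.2°C per km
Height above start = (1.48 − (-5.9)) / 8.2 = 0.9 km
LCL altitude = 1500 m + 900 m = 2400 m

2.4 km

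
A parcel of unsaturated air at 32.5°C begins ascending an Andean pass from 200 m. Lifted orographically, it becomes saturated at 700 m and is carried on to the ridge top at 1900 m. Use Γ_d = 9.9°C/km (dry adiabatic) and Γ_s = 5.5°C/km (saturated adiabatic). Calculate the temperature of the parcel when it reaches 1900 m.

200 → 700 m (dry, 9.9°C/km): ΔT = -9.9 × 0.5 = -4.95°C → T = 27.55°C
700 → 1900 m (saturated, 5.5°C/km): ΔT = -5.5 × 1.2 = -6.6°C → T = 20.95°C

20.95°C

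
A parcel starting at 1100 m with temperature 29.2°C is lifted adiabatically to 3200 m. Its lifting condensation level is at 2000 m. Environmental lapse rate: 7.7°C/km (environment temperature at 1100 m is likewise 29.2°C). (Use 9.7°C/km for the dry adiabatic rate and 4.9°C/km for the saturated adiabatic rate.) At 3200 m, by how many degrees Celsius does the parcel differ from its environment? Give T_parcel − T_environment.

+1.56°C (parcel warmer than environment)

Parcel:
  1100–2000 m, dry: Δz = 0.9 km ⇒ ΔT = -8.73°C; T = 20.47°C
  2000–3200 m, saturated: Δz = 1.2 km ⇒ ΔT = -5.88°C; T = 14.59°C
Environment:
  1100–3200 m, environment: Δz = 2.1 km ⇒ ΔT = -16.17°C; T = 13.03°C
T_parcel − T_env = 14.59 − 13.03 = +1.56°C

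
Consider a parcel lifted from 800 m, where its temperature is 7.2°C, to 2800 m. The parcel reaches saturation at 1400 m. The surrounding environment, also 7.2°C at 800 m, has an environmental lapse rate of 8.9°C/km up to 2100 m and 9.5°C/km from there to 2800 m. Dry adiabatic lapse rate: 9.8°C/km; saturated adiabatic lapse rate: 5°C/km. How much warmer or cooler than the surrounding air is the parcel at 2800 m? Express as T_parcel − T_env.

Parcel:
  800 → 1400 m (dry, 9.8°C/km): ΔT = -9.8 × 0.6 = -5.88°C → T = 1.32°C
  1400 → 2800 m (saturated, 5°C/km): ΔT = -5 × 1.4 = -7°C → T = -5.68°C
Environment:
  800 → 2100 m (environment, lower layer, 8.9°C/km): ΔT = -8.9 × 1.3 = -11.57°C → T = -4.37°C
  2100 → 2800 m (environment, upper layer, 9.5°C/km): ΔT = -9.5 × 0.7 = -6.65°C → T = -11.02°C
T_parcel − T_env = -5.68 − (-11.02) = +5.34°C

+5.34°C (parcel warmer than environment)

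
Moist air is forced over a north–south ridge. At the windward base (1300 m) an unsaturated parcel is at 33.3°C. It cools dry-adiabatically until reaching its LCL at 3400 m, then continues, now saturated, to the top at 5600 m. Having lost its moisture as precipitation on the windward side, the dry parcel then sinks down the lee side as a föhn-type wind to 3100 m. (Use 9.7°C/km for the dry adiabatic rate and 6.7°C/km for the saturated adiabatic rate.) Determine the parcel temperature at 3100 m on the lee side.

22.44°C

1300 → 3400 m (dry, 9.7°C/km): ΔT = -9.7 × 2.1 = -20.37°C → T = 12.93°C
3400 → 5600 m (saturated, 6.7°C/km): ΔT = -6.7 × 2.2 = -14.74°C → T = -1.81°C
5600 → 3100 m (dry descent, 9.7°C/km): ΔT = +9.7 × 2.5 = +24.25°C → T = 22.44°C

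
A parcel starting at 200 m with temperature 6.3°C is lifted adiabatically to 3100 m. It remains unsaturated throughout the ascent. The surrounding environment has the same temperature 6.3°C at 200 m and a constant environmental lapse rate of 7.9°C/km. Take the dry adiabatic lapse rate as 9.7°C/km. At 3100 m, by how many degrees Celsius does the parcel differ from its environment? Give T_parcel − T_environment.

-5.22°C (parcel cooler than environment)

Parcel:
  200–3100 m, dry: Δz = 2.9 km ⇒ ΔT = -28.13°C; T = -21.83°C
Environment:
  200–3100 m, environment: Δz = 2.9 km ⇒ ΔT = -22.91°C; T = -16.61°C
T_parcel − T_env = -21.83 − (-16.61) = -5.22°C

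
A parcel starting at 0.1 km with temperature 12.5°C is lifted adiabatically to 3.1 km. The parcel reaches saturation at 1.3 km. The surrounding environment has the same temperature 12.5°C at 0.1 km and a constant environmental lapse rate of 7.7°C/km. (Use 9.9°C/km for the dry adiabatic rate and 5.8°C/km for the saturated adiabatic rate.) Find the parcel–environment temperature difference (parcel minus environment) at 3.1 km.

+0.78°C (parcel warmer than environment)

Parcel:
  100 → 1300 m (dry, 9.9°C/km): ΔT = -9.9 × 1.2 = -11.88°C → T = 0.62°C
  1300 → 3100 m (saturated, 5.8°C/km): ΔT = -5.8 × 1.8 = -10.44°C → T = -9.82°C
Environment:
  100 → 3100 m (environment, 7.7°C/km): ΔT = -7.7 × 3 = -23.1°C → T = -10.6°C
T_parcel − T_env = -9.82 − (-10.6) = +0.78°C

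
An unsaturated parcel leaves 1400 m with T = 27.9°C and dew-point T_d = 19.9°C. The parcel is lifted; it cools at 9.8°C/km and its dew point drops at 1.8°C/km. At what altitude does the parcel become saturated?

T and T_d converge at 9.8 − 1.8 = 8°C per km
Height above start = (27.9 − 19.9) / 8 = 1 km
LCL altitude = 1400 m + 1000 m = 2400 m

2400 m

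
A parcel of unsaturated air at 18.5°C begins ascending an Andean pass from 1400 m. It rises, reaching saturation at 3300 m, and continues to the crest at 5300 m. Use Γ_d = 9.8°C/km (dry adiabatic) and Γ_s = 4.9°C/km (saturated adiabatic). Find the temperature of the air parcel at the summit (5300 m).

1400 → 3300 m (dry, 9.8°C/km): ΔT = -9.8 × 1.9 = -18.62°C → T = -0.12°C
3300 → 5300 m (saturated, 4.9°C/km): ΔT = -4.9 × 2 = -9.8°C → T = -9.92°C

-9.92°C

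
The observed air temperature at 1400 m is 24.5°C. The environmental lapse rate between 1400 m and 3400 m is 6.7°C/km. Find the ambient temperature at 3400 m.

11.1°C

Environmental to 3400 m: -6.7 × 2 km = -13.4°C, so T = 11.1°C.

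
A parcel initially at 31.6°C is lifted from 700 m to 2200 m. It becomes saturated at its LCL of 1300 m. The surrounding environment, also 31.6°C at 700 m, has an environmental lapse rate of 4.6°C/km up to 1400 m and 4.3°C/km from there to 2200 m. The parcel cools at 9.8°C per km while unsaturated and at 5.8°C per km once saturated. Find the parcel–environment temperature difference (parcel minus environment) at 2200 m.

Parcel:
  From 700 m to 1300 m (dry): cools by 9.8 × 0.6 = 5.88°C, giving 25.72°C.
  From 1300 m to 2200 m (saturated): cools by 5.8 × 0.9 = 5.22°C, giving 20.5°C.
Environment:
  From 700 m to 1400 m (environment, lower layer): cools by 4.6 × 0.7 = 3.22°C, giving 28.38°C.
  From 1400 m to 2200 m (environment, upper layer): cools by 4.3 × 0.8 = 3.44°C, giving 24.94°C.
T_parcel − T_env = 20.5 − 24.94 = -4.44°C

-4.44°C (parcel cooler than environment)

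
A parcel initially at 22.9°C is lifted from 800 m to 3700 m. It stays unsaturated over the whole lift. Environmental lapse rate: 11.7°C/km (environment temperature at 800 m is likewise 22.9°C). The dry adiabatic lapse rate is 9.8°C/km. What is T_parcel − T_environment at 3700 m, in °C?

Parcel:
  From 800 m to 3700 m (dry): cools by 9.8 × 2.9 = 28.42°C, giving -5.52°C.
Environment:
  From 800 m to 3700 m (environment): cools by 11.7 × 2.9 = 33.93°C, giving -11.03°C.
T_parcel − T_env = -5.52 − (-11.03) = +5.51°C

+5.51°C (parcel warmer than environment)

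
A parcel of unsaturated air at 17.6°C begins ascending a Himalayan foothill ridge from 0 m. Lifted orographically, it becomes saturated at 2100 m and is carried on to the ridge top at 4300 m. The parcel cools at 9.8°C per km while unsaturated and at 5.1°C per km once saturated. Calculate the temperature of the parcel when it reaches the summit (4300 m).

-14.2°C

From 0 m to 2100 m (dry): cools by 9.8 × 2.1 = 20.58°C, giving -2.98°C.
From 2100 m to 4300 m (saturated): cools by 5.1 × 2.2 = 11.22°C, giving -14.2°C.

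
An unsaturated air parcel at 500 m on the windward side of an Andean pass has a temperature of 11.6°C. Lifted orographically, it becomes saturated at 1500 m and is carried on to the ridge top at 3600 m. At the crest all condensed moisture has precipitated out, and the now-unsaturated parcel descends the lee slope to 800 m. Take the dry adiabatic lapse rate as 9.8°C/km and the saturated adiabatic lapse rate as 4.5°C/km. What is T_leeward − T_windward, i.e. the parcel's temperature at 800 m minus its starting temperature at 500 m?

500–1500 m, dry: Δz = 1 km ⇒ ΔT = -9.8°C; T = 1.8°C
1500–3600 m, saturated: Δz = 2.1 km ⇒ ΔT = -9.45°C; T = -7.65°C
3600–800 m, dry descent: Δz = 2.8 km ⇒ ΔT = +27.44°C; T = 19.79°C
Net change vs windward start: 19.79 − 11.6 = +8.19°C

+8.19°C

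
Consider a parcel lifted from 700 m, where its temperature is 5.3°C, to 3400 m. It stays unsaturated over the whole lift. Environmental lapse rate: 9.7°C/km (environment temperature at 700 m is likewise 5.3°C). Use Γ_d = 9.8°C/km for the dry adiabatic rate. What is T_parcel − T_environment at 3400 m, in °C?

Parcel:
  700 → 3400 m (dry, 9.8°C/km): ΔT = -9.8 × 2.7 = -26.46°C → T = -21.16°C
Environment:
  700 → 3400 m (environment, 9.7°C/km): ΔT = -9.7 × 2.7 = -26.19°C → T = -20.89°C
T_parcel − T_env = -21.16 − (-20.89) = -0.27°C

-0.27°C (parcel cooler than environment)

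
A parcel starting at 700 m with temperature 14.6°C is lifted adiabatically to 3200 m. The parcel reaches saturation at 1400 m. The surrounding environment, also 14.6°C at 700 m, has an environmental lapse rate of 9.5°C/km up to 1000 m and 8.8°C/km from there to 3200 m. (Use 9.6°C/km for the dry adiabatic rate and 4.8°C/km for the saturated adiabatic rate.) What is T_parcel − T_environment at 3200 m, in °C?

+6.85°C (parcel warmer than environment)

Parcel:
  700 → 1400 m (dry, 9.6°C/km): ΔT = -9.6 × 0.7 = -6.72°C → T = 7.88°C
  1400 → 3200 m (saturated, 4.8°C/km): ΔT = -4.8 × 1.8 = -8.64°C → T = -0.76°C
Environment:
  700 → 1000 m (environment, lower layer, 9.5°C/km): ΔT = -9.5 × 0.3 = -2.85°C → T = 11.75°C
  1000 → 3200 m (environment, upper layer, 8.8°C/km): ΔT = -8.8 × 2.2 = -19.36°C → T = -7.61°C
T_parcel − T_env = -0.76 − (-7.61) = +6.85°C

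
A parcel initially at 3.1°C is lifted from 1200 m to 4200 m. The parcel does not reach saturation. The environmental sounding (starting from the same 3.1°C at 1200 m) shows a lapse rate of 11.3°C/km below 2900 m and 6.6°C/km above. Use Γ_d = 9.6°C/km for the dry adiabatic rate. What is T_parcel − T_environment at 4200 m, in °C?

-1.01°C (parcel cooler than environment)

Parcel:
  1200–4200 m, dry: Δz = 3 km ⇒ ΔT = -28.8°C; T = -25.7°C
Environment:
  1200–2900 m, environment, lower layer: Δz = 1.7 km ⇒ ΔT = -19.21°C; T = -16.11°C
  2900–4200 m, environment, upper layer: Δz = 1.3 km ⇒ ΔT = -8.58°C; T = -24.69°C
T_parcel − T_env = -25.7 − (-24.69) = -1.01°C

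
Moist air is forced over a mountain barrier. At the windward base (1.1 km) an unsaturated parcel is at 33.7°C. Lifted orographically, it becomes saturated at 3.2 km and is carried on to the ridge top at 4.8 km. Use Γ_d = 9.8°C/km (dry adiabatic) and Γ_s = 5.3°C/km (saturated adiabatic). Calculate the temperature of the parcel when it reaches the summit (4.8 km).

Dry to 3200 m: -9.8 × 2.1 km = -20.58°C, so T = 13.12°C.
Saturated to 4800 m: -5.3 × 1.6 km = -8.48°C, so T = 4.64°C.

4.64°C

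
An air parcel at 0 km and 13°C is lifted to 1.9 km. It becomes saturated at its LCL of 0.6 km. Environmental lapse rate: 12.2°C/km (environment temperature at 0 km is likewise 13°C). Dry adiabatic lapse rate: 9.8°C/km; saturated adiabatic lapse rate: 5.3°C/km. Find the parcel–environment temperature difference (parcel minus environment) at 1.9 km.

Parcel:
  From 0 m to 600 m (dry): cools by 9.8 × 0.6 = 5.88°C, giving 7.12°C.
  From 600 m to 1900 m (saturated): cools by 5.3 × 1.3 = 6.89°C, giving 0.23°C.
Environment:
  From 0 m to 1900 m (environment): cools by 12.2 × 1.9 = 23.18°C, giving -10.18°C.
T_parcel − T_env = 0.23 − (-10.18) = +10.41°C

+10.41°C (parcel warmer than environment)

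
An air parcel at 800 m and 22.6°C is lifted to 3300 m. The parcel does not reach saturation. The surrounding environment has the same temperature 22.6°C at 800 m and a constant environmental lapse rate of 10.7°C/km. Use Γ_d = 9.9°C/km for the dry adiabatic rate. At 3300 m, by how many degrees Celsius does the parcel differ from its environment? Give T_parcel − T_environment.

Parcel:
  800 → 3300 m (dry, 9.9°C/km): ΔT = -9.9 × 2.5 = -24.75°C → T = -2.15°C
Environment:
  800 → 3300 m (environment, 10.7°C/km): ΔT = -10.7 × 2.5 = -26.75°C → T = -4.15°C
T_parcel − T_env = -2.15 − (-4.15) = +2°C

+2°C (parcel warmer than environment)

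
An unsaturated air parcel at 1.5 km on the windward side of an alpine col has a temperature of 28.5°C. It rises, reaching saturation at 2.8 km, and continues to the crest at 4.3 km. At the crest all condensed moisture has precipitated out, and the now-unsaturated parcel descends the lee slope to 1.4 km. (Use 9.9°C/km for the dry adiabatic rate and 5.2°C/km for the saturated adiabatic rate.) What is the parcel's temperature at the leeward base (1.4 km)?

36.54°C

From 1500 m to 2800 m (dry): cools by 9.9 × 1.3 = 12.87°C, giving 15.63°C.
From 2800 m to 4300 m (saturated): cools by 5.2 × 1.5 = 7.8°C, giving 7.83°C.
From 4300 m to 1400 m (dry descent): warms by 9.9 × 2.9 = 28.71°C, giving 36.54°C.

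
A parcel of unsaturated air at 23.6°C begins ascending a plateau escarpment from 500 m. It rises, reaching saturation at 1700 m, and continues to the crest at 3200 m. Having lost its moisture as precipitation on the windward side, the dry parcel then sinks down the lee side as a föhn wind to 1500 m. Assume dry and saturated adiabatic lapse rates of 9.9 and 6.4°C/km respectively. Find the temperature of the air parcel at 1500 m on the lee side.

18.95°C

500 → 1700 m (dry, 9.9°C/km): ΔT = -9.9 × 1.2 = -11.88°C → T = 11.72°C
1700 → 3200 m (saturated, 6.4°C/km): ΔT = -6.4 × 1.5 = -9.6°C → T = 2.12°C
3200 → 1500 m (dry descent, 9.9°C/km): ΔT = +9.9 × 1.7 = +16.83°C → T = 18.95°C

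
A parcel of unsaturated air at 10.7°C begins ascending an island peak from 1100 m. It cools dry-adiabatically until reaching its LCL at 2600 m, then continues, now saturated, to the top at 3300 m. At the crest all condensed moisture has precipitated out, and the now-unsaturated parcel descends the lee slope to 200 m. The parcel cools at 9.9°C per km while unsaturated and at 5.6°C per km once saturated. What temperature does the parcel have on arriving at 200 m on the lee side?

22.62°C

1100–2600 m, dry: Δz = 1.5 km ⇒ ΔT = -14.85°C; T = -4.15°C
2600–3300 m, saturated: Δz = 0.7 km ⇒ ΔT = -3.92°C; T = -8.07°C
3300–200 m, dry descent: Δz = 3.1 km ⇒ ΔT = +30.69°C; T = 22.62°C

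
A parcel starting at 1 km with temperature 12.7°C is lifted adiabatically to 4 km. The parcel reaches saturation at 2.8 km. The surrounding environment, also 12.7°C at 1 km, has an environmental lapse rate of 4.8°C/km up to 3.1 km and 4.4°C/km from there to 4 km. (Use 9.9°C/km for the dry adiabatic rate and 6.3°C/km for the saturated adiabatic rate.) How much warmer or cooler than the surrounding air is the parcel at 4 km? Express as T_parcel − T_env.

Parcel:
  1000 → 2800 m (dry, 9.9°C/km): ΔT = -9.9 × 1.8 = -17.82°C → T = -5.12°C
  2800 → 4000 m (saturated, 6.3°C/km): ΔT = -6.3 × 1.2 = -7.56°C → T = -12.68°C
Environment:
  1000 → 3100 m (environment, lower layer, 4.8°C/km): ΔT = -4.8 × 2.1 = -10.08°C → T = 2.62°C
  3100 → 4000 m (environment, upper layer, 4.4°C/km): ΔT = -4.4 × 0.9 = -3.96°C → T = -1.34°C
T_parcel − T_env = -12.68 − (-1.34) = -11.34°C

-11.34°C (parcel cooler than environment)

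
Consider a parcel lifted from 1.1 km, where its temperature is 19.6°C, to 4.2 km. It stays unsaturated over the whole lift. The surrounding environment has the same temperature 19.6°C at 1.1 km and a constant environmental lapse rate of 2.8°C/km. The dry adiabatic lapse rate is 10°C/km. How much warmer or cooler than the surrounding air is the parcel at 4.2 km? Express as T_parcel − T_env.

-22.32°C (parcel cooler than environment)

Parcel:
  1100 → 4200 m (dry, 10°C/km): ΔT = -10 × 3.1 = -31°C → T = -11.4°C
Environment:
  1100 → 4200 m (environment, 2.8°C/km): ΔT = -2.8 × 3.1 = -8.68°C → T = 10.92°C
T_parcel − T_env = -11.4 − 10.92 = -22.32°C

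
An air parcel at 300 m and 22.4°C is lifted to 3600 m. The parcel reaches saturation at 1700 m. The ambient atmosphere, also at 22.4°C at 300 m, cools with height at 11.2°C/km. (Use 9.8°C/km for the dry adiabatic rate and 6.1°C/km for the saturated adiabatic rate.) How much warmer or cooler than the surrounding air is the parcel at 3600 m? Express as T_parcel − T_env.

Parcel:
  300–1700 m, dry: Δz = 1.4 km ⇒ ΔT = -13.72°C; T = 8.68°C
  1700–3600 m, saturated: Δz = 1.9 km ⇒ ΔT = -11.59°C; T = -2.91°C
Environment:
  300–3600 m, environment: Δz = 3.3 km ⇒ ΔT = -36.96°C; T = -14.56°C
T_parcel − T_env = -2.91 − (-14.56) = +11.65°C

+11.65°C (parcel warmer than environment)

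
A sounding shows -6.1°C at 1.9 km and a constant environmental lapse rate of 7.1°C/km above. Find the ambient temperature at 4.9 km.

Environmental to 4900 m: -7.1 × 3 km = -21.3°C, so T = -27.4°C.

-27.4°C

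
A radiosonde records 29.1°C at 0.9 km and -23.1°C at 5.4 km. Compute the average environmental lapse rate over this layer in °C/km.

Γ = −ΔT/Δz = (29.1 − (-23.1)) / (5400 − 900) m
  = 52.2°C / 4.5 km = 11.6°C/km

11.6°C/km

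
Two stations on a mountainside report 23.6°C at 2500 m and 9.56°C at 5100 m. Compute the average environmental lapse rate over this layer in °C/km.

Γ = −ΔT/Δz = (23.6 − 9.56) / (5100 − 2500) m
  = 14.04°C / 2.6 km = 5.4°C/km

5.4°C/km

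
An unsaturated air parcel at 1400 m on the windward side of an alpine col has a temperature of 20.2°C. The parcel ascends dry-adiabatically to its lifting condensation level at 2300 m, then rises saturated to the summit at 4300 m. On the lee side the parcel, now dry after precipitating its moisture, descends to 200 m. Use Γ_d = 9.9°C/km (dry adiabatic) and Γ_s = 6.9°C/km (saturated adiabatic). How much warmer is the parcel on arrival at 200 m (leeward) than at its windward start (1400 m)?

1400 → 2300 m (dry, 9.9°C/km): ΔT = -9.9 × 0.9 = -8.91°C → T = 11.29°C
2300 → 4300 m (saturated, 6.9°C/km): ΔT = -6.9 × 2 = -13.8°C → T = -2.51°C
4300 → 200 m (dry descent, 9.9°C/km): ΔT = +9.9 × 4.1 = +40.59°C → T = 38.08°C
Net change vs windward start: 38.08 − 20.2 = +17.88°C

+17.88°C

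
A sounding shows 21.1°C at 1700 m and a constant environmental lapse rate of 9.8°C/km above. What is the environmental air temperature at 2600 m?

12.28°C

1700–2600 m, environmental: Δz = 0.9 km ⇒ ΔT = -8.82°C; T = 12.28°C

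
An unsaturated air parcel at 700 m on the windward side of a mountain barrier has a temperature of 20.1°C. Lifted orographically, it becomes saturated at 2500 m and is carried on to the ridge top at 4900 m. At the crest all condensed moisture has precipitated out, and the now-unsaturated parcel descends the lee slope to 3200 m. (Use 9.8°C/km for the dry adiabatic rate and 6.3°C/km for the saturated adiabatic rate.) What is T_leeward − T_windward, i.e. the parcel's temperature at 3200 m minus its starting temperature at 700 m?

From 700 m to 2500 m (dry): cools by 9.8 × 1.8 = 17.64°C, giving 2.46°C.
From 2500 m to 4900 m (saturated): cools by 6.3 × 2.4 = 15.12°C, giving -12.66°C.
From 4900 m to 3200 m (dry descent): warms by 9.8 × 1.7 = 16.66°C, giving 4°C.
Net change vs windward start: 4 − 20.1 = -16.1°C

-16.1°C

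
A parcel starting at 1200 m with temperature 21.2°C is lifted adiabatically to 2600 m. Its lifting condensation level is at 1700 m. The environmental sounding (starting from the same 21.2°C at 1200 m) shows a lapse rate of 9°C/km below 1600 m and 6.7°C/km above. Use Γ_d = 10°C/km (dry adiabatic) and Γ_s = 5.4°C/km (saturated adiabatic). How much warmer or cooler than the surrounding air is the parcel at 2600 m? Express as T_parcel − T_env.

Parcel:
  From 1200 m to 1700 m (dry): cools by 10 × 0.5 = 5°C, giving 16.2°C.
  From 1700 m to 2600 m (saturated): cools by 5.4 × 0.9 = 4.86°C, giving 11.34°C.
Environment:
  From 1200 m to 1600 m (environment, lower layer): cools by 9 × 0.4 = 3.6°C, giving 17.6°C.
  From 1600 m to 2600 m (environment, upper layer): cools by 6.7 × 1 = 6.7°C, giving 10.9°C.
T_parcel − T_env = 11.34 − 10.9 = +0.44°C

+0.44°C (parcel warmer than environment)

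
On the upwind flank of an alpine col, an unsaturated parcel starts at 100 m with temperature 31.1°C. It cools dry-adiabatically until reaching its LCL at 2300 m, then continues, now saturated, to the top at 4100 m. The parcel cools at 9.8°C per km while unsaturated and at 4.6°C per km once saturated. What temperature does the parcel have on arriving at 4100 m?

From 100 m to 2300 m (dry): cools by 9.8 × 2.2 = 21.56°C, giving 9.54°C.
From 2300 m to 4100 m (saturated): cools by 4.6 × 1.8 = 8.28°C, giving 1.26°C.

1.26°C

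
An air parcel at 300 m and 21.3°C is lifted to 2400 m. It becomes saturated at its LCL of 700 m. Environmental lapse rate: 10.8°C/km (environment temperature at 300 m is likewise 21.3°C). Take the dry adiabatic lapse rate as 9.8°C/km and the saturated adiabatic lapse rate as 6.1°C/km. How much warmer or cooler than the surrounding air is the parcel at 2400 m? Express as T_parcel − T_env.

Parcel:
  Dry to 700 m: -9.8 × 0.4 km = -3.92°C, so T = 17.38°C.
  Saturated to 2400 m: -6.1 × 1.7 km = -10.37°C, so T = 7.01°C.
Environment:
  Environment to 2400 m: -10.8 × 2.1 km = -22.68°C, so T = -1.38°C.
T_parcel − T_env = 7.01 − (-1.38) = +8.39°C

+8.39°C (parcel warmer than environment)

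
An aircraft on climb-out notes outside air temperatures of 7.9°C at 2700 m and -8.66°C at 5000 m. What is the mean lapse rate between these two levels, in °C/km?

7.2°C/km

Γ = −ΔT/Δz = (7.9 − (-8.66)) / (5000 − 2700) m
  = 16.56°C / 2.3 km = 7.2°C/km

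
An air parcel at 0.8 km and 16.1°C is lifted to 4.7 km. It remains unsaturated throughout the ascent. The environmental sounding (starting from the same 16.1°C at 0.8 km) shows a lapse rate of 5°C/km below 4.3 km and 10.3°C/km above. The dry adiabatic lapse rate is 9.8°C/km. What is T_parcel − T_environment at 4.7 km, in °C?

Parcel:
  From 800 m to 4700 m (dry): cools by 9.8 × 3.9 = 38.22°C, giving -22.12°C.
Environment:
  From 800 m to 4300 m (environment, lower layer): cools by 5 × 3.5 = 17.5°C, giving -1.4°C.
  From 4300 m to 4700 m (environment, upper layer): cools by 10.3 × 0.4 = 4.12°C, giving -5.52°C.
T_parcel − T_env = -22.12 − (-5.52) = -16.6°C

-16.6°C (parcel cooler than environment)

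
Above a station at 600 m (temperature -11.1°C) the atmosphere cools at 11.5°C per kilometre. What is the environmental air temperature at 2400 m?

600–2400 m, environmental: Δz = 1.8 km ⇒ ΔT = -20.7°C; T = -31.8°C

-31.8°C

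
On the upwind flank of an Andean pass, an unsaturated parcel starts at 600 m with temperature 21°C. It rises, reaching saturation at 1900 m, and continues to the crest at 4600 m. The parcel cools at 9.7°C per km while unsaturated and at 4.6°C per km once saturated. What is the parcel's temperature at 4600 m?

Dry to 1900 m: -9.7 × 1.3 km = -12.61°C, so T = 8.39°C.
Saturated to 4600 m: -4.6 × 2.7 km = -12.42°C, so T = -4.03°C.

-4.03°C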